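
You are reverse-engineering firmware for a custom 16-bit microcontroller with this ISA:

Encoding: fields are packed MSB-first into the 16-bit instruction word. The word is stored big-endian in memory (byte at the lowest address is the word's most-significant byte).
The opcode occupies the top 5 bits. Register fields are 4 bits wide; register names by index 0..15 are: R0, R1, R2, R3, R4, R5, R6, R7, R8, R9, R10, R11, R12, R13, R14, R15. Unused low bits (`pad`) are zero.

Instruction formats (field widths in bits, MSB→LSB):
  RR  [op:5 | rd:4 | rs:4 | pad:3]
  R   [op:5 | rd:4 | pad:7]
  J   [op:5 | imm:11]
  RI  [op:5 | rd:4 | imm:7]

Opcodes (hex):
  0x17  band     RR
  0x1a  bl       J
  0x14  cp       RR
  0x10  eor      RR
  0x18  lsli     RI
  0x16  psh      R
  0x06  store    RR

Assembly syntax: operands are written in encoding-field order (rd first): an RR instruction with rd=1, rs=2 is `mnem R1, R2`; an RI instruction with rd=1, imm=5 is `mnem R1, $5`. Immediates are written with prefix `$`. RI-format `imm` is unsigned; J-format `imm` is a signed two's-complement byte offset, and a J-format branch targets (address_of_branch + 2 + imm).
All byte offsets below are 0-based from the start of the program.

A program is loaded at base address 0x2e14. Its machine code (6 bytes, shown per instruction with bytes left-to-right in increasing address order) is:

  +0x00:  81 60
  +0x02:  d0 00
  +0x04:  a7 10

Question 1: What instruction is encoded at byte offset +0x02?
[02] d0 00 → 0xd000
  op=0xd000>>11=0x1a ⇒ bl (J)
  imm: (w>>0)&0x7ff=0x0 → $0

bl $0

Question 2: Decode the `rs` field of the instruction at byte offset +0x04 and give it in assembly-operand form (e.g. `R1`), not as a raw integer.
off 0x04: read a7 10 as big → 0xa710
  opcode bits[15:11]=0x14: cp/RR
  rd: (w>>7)&0xf=0xe → R14
  rs: (w>>3)&0xf=0x2 → R2

R2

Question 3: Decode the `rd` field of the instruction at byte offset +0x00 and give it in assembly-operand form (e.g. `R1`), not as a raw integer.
R2

+0x00: 81 60 ⇒ word 0x8160 (big)
  top 5b → 0x10 → eor [RR]
  rd: (w>>7)&0xf=0x2 → R2
  rs: (w>>3)&0xf=0xc → R12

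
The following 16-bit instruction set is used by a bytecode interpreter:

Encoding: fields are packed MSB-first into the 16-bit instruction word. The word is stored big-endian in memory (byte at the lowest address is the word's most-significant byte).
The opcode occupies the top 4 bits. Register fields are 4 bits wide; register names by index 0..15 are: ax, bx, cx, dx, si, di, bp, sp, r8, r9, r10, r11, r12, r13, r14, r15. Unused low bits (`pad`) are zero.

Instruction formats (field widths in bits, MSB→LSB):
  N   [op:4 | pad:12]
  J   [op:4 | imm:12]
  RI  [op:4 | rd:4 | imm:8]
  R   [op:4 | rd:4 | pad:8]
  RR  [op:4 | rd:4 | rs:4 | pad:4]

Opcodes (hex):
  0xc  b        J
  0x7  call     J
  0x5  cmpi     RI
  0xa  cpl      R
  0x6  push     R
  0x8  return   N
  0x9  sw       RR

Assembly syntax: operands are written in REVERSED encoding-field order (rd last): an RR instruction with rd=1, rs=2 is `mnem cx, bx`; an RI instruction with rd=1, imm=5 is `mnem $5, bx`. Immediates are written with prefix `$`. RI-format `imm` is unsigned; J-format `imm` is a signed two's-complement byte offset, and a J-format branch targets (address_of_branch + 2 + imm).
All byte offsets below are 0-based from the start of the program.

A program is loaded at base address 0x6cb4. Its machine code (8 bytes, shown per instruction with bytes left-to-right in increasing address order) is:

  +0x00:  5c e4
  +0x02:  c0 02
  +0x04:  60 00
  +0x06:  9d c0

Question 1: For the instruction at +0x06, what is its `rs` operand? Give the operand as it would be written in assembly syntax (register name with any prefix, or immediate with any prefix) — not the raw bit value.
@+06  big-endian(9d c0) = 0x9dc0
  opcode bits[15:12]=0x9: sw/RR
  rd@[11:8]=0xd ⇒ r13
  rs@[7:4]=0xc ⇒ r12

r12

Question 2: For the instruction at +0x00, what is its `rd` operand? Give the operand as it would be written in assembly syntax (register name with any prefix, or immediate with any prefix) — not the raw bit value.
r12

+0x00: 5c e4 ⇒ word 0x5ce4 (big)
  op=0x5ce4>>12=0x5 ⇒ cmpi (RI)
  [11:8] rd=12 = r12
  [7:0] imm=228 = $228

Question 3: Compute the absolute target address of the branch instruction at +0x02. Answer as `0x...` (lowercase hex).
0x6cba

@+02  big-endian(c0 02) = 0xc002
  opcode bits[15:12]=0xc: b/J
  imm: (w>>0)&0xfff=0x2 → $2
  target = base 0x6cb4 + off 0x02 + 2 + imm 2 = 0x6cba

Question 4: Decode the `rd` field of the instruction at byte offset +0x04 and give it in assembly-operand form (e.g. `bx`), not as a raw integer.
off 0x04: read 60 00 as big → 0x6000
  op=0x6000>>12=0x6 ⇒ push (R)
  rd@[11:8]=0x0 ⇒ ax

ax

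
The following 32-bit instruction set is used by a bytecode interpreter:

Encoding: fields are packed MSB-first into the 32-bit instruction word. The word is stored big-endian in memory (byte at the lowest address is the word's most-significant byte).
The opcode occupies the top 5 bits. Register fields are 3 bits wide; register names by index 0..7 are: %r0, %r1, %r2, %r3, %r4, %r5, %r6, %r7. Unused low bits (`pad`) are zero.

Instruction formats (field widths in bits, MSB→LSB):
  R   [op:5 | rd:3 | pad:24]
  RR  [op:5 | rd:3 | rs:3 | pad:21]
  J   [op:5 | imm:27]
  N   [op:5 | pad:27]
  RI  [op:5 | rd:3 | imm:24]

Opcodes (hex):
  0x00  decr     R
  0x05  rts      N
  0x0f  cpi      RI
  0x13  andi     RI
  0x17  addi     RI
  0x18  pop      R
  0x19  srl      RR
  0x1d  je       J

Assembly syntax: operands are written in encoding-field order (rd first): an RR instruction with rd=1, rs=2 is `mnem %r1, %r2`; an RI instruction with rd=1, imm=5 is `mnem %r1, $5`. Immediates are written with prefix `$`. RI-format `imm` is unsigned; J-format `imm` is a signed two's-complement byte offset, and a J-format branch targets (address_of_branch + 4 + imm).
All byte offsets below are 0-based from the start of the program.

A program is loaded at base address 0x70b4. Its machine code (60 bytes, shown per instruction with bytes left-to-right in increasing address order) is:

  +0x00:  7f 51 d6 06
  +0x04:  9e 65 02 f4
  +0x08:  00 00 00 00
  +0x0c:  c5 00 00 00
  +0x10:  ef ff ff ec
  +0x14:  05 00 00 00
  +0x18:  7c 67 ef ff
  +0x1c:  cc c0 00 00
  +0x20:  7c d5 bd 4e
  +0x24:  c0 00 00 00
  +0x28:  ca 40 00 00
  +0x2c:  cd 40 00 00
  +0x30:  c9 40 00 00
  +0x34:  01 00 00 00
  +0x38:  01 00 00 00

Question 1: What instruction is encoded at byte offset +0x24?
@+24  big-endian(c0 00 00 00) = 0xc0000000
  opcode bits[31:27]=0x18: pop/R
  rd@[26:24]=0x0 ⇒ %r0

pop %r0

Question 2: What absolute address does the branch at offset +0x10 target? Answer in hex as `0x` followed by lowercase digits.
0x70b4

+0x10: ef ff ff ec ⇒ word 0xefffffec (big)
  opcode bits[31:27]=0x1d: je/J
  [26:0] imm=134217708 (s27→-20) = $-20
  target = base 0x70b4 + off 0x10 + 4 + imm -20 = 0x70b4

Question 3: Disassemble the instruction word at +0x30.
srl %r1, %r2

+0x30: c9 40 00 00 ⇒ word 0xc9400000 (big)
  top 5b → 0x19 → srl [RR]
  rd: (w>>24)&0x7=0x1 → %r1
  rs: (w>>21)&0x7=0x2 → %r2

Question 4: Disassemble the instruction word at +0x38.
+0x38: 01 00 00 00 ⇒ word 0x01000000 (big)
  top 5b → 0x0 → decr [R]
  [26:24] rd=1 = %r1

decr %r1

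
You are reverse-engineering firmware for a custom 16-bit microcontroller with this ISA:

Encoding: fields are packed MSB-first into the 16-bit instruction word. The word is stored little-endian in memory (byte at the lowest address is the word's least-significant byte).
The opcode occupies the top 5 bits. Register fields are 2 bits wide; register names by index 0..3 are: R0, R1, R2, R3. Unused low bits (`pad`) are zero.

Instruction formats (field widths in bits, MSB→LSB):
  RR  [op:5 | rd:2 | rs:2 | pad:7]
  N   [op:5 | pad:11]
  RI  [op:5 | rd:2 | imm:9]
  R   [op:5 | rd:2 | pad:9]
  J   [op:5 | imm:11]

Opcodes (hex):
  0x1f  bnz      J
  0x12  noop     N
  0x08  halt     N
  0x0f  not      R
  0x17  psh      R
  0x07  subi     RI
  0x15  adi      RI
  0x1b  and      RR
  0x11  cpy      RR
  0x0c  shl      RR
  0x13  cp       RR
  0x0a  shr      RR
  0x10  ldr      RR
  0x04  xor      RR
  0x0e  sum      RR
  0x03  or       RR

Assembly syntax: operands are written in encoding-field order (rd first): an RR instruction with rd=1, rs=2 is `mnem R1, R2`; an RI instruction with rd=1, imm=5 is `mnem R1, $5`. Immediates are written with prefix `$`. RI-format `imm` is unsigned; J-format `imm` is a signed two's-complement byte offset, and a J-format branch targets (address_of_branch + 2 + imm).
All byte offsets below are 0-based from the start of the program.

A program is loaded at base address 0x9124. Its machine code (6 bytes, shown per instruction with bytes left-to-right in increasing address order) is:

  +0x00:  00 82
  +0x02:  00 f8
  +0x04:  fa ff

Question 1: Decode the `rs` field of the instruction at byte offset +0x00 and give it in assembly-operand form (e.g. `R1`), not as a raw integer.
R0

@+00  little-endian(00 82) = 0x8200
  op=0x8200>>11=0x10 ⇒ ldr (RR)
  rd: (w>>9)&0x3=0x1 → R1
  rs: (w>>7)&0x3=0x0 → R0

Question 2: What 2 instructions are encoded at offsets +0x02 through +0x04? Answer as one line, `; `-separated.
@+02  little-endian(00 f8) = 0xf800
  op=0xf800>>11=0x1f ⇒ bnz (J)
  imm@[10:0]=0x0 ⇒ $0
@+04  little-endian(fa ff) = 0xfffa
  op=0xfffa>>11=0x1f ⇒ bnz (J)
  imm@[10:0]=0x7fa (s11→-6) ⇒ $-6

bnz $0; bnz $-6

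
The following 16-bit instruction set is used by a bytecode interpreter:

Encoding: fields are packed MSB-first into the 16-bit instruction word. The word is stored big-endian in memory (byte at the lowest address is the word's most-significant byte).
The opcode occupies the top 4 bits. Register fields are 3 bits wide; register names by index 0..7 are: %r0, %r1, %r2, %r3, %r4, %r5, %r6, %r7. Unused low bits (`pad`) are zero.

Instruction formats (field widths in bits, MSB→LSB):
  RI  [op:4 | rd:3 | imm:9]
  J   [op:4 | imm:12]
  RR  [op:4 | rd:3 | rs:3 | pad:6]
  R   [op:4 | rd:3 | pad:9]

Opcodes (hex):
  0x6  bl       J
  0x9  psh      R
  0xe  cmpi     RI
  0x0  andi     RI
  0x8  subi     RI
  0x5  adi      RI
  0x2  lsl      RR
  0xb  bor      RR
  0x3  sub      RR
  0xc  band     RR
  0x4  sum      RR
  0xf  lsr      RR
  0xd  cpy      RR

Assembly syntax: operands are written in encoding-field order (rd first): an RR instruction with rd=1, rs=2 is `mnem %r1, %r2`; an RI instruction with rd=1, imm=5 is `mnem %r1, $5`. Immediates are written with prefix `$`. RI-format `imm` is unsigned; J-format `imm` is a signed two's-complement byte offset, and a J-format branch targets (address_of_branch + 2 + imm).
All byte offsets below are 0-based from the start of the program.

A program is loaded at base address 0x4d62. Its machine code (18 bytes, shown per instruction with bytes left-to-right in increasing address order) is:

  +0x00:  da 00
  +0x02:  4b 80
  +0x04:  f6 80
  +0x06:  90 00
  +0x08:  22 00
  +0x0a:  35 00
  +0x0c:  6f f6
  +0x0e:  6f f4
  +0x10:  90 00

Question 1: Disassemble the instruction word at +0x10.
+0x10: 90 00 ⇒ word 0x9000 (big)
  op=0x9000>>12=0x9 ⇒ psh (R)
  rd@[11:9]=0x0 ⇒ %r0

psh %r0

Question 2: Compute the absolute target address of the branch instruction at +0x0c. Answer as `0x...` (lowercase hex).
0x4d66

off 0x0c: read 6f f6 as big → 0x6ff6
  top 4b → 0x6 → bl [J]
  [11:0] imm=4086 (s12→-10) = $-10
  target = base 0x4d62 + off 0x0c + 2 + imm -10 = 0x4d66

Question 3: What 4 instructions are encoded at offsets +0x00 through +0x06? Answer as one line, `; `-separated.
[00] da 00 → 0xda00
  top 4b → 0xd → cpy [RR]
  rd@[11:9]=0x5 ⇒ %r5
  rs@[8:6]=0x0 ⇒ %r0
[02] 4b 80 → 0x4b80
  top 4b → 0x4 → sum [RR]
  rd@[11:9]=0x5 ⇒ %r5
  rs@[8:6]=0x6 ⇒ %r6
[04] f6 80 → 0xf680
  top 4b → 0xf → lsr [RR]
  rd@[11:9]=0x3 ⇒ %r3
  rs@[8:6]=0x2 ⇒ %r2
[06] 90 00 → 0x9000
  top 4b → 0x9 → psh [R]
  rd@[11:9]=0x0 ⇒ %r0

cpy %r5, %r0; sum %r5, %r6; lsr %r3, %r2; psh %r0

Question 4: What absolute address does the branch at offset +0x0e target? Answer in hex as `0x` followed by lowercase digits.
@+0e  big-endian(6f f4) = 0x6ff4
  op=0x6ff4>>12=0x6 ⇒ bl (J)
  imm@[11:0]=0xff4 (s12→-12) ⇒ $-12
  target = base 0x4d62 + off 0x0e + 2 + imm -12 = 0x4d66

0x4d66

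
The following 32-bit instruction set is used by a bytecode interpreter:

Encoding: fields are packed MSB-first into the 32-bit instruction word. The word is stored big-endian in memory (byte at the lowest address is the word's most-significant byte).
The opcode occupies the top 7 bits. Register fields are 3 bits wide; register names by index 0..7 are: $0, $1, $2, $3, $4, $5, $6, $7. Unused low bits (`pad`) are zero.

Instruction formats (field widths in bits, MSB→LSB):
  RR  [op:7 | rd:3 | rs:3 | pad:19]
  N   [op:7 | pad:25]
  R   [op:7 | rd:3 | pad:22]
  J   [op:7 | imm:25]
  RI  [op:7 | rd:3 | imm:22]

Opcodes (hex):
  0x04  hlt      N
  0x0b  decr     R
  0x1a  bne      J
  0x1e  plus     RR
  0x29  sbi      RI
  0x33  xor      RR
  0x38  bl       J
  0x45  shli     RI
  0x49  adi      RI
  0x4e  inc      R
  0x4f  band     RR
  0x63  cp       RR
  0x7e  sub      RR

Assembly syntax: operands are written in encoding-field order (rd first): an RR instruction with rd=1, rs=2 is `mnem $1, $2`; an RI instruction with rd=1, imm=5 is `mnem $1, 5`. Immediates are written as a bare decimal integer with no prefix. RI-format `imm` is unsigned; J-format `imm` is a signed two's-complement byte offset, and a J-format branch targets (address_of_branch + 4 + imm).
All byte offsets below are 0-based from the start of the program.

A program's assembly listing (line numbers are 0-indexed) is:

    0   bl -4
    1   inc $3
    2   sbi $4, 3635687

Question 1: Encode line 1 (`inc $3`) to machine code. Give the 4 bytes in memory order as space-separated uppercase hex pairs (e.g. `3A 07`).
line 1 (inc): pack op=0x4e:7|rd=3:3|pad=0:22 = 0x9cc00000; big→ 9c c0 00 00

9C C0 00 00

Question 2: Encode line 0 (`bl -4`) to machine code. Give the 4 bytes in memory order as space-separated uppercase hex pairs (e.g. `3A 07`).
line 0 (bl): pack op=0x38:7|imm=-4:25 = 0x71fffffc; big→ 71 ff ff fc

71 FF FF FC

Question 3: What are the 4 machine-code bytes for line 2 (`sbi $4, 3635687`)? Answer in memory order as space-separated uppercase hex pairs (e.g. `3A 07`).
line 2 (sbi): pack op=0x29:7|rd=4:3|imm=3635687:22 = 0x533779e7; big→ 53 37 79 e7

53 37 79 E7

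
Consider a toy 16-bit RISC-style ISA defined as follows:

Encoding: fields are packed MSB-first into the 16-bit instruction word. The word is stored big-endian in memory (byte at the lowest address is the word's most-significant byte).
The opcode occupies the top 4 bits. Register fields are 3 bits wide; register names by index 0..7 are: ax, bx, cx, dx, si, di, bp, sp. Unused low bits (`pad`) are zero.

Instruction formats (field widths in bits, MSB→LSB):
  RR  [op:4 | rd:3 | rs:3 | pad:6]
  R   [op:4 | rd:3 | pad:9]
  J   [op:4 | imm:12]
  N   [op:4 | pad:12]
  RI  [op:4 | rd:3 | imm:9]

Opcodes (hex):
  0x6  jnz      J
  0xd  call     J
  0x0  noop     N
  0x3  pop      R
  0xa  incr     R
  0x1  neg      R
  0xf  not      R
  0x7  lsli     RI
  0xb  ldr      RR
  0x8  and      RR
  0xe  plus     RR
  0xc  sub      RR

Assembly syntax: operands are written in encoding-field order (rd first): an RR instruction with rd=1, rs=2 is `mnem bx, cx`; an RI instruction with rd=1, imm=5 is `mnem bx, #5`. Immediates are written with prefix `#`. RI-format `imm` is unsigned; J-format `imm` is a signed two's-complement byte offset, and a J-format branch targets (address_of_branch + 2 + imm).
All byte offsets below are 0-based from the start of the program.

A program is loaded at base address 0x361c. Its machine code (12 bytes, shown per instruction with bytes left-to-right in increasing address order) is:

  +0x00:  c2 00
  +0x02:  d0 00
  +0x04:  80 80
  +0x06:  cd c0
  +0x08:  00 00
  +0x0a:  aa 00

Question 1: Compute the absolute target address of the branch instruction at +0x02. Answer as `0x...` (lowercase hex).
[02] d0 00 → 0xd000
  op=0xd000>>12=0xd ⇒ call (J)
  [11:0] imm=0 = #0
  target = base 0x361c + off 0x02 + 2 + imm 0 = 0x3620

0x3620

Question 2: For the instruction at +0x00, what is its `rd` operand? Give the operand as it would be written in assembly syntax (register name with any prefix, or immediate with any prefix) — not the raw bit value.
[00] c2 00 → 0xc200
  opcode bits[15:12]=0xc: sub/RR
  rd: (w>>9)&0x7=0x1 → bx
  rs: (w>>6)&0x7=0x0 → ax

bx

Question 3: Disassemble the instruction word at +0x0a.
[0a] aa 00 → 0xaa00
  opcode bits[15:12]=0xa: incr/R
  rd: (w>>9)&0x7=0x5 → di

incr di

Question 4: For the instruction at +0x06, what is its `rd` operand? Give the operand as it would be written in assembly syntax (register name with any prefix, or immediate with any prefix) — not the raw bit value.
[06] cd c0 → 0xcdc0
  top 4b → 0xc → sub [RR]
  rd: (w>>9)&0x7=0x6 → bp
  rs: (w>>6)&0x7=0x7 → sp

bp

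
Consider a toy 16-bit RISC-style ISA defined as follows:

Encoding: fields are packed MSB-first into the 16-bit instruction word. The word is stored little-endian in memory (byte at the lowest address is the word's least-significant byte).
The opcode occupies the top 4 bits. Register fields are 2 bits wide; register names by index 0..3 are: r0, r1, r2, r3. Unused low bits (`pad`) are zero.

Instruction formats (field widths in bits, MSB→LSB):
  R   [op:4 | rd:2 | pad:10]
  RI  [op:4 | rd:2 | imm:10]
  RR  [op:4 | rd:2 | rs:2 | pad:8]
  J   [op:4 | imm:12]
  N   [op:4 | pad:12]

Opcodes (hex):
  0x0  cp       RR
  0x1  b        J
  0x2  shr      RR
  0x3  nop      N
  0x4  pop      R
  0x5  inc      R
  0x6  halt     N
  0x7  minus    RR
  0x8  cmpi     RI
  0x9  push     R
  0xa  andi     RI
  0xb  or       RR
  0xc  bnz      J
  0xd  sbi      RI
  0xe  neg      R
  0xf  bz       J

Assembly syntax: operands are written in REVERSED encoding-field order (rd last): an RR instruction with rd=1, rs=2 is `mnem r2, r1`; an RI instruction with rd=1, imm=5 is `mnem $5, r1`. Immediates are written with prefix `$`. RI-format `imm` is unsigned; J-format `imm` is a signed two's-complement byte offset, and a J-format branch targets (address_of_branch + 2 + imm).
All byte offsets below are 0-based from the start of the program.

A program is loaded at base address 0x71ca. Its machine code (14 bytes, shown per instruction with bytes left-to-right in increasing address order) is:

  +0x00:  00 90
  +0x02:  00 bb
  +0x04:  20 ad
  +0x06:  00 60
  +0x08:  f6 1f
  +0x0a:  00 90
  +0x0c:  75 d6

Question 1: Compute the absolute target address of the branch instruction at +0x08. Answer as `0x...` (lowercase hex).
0x71ca

[08] f6 1f → 0x1ff6
  op=0x1ff6>>12=0x1 ⇒ b (J)
  imm: (w>>0)&0xfff=0xff6 (s12→-10) → $-10
  target = base 0x71ca + off 0x08 + 2 + imm -10 = 0x71ca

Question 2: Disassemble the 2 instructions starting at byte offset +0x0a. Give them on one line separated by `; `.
@+0a  little-endian(00 90) = 0x9000
  opcode bits[15:12]=0x9: push/R
  rd: (w>>10)&0x3=0x0 → r0
@+0c  little-endian(75 d6) = 0xd675
  opcode bits[15:12]=0xd: sbi/RI
  rd: (w>>10)&0x3=0x1 → r1
  imm: (w>>0)&0x3ff=0x275 → $629

push r0; sbi $629, r1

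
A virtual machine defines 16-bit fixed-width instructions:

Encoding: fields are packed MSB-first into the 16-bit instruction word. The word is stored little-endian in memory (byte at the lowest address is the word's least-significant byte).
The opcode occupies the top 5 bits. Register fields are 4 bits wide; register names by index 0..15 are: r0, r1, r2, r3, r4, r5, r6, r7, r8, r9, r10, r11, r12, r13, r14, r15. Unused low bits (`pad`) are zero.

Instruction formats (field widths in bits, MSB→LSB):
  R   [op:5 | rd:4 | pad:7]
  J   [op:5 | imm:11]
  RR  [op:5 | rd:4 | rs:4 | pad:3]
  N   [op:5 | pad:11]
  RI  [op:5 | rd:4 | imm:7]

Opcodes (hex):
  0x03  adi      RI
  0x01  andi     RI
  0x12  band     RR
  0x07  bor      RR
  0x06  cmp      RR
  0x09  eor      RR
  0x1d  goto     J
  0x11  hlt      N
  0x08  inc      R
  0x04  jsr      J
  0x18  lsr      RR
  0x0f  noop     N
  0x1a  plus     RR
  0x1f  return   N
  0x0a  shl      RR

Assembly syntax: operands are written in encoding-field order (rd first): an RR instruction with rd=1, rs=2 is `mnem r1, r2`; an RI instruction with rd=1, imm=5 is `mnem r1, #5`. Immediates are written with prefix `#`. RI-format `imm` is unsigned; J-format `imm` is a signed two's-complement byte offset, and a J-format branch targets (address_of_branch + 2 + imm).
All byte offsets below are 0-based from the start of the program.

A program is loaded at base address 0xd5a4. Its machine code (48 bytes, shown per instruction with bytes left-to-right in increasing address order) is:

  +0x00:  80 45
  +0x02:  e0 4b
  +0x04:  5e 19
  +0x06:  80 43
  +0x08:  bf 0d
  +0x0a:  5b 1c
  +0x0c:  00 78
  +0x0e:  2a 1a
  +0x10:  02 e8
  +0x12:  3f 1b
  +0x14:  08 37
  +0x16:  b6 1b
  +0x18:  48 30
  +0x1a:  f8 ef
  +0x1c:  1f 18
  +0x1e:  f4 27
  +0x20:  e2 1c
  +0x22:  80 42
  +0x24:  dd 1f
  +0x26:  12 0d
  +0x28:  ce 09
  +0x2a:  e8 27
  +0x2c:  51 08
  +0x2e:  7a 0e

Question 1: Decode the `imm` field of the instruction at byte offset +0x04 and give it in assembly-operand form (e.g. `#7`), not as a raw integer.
#94

@+04  little-endian(5e 19) = 0x195e
  top 5b → 0x3 → adi [RI]
  [10:7] rd=2 = r2
  [6:0] imm=94 = #94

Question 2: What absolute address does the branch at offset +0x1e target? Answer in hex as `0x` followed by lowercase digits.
off 0x1e: read f4 27 as little → 0x27f4
  opcode bits[15:11]=0x4: jsr/J
  [10:0] imm=2036 (s11→-12) = #-12
  target = base 0xd5a4 + off 0x1e + 2 + imm -12 = 0xd5b8

0xd5b8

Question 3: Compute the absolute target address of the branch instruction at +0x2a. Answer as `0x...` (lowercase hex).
+0x2a: e8 27 ⇒ word 0x27e8 (little)
  top 5b → 0x4 → jsr [J]
  imm@[10:0]=0x7e8 (s11→-24) ⇒ #-24
  target = base 0xd5a4 + off 0x2a + 2 + imm -24 = 0xd5b8

0xd5b8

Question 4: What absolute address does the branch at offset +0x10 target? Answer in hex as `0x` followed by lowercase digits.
0xd5b8

off 0x10: read 02 e8 as little → 0xe802
  op=0xe802>>11=0x1d ⇒ goto (J)
  imm: (w>>0)&0x7ff=0x2 → #2
  target = base 0xd5a4 + off 0x10 + 2 + imm 2 = 0xd5b8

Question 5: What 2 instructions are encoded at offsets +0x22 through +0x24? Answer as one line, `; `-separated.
@+22  little-endian(80 42) = 0x4280
  top 5b → 0x8 → inc [R]
  rd: (w>>7)&0xf=0x5 → r5
@+24  little-endian(dd 1f) = 0x1fdd
  top 5b → 0x3 → adi [RI]
  rd: (w>>7)&0xf=0xf → r15
  imm: (w>>0)&0x7f=0x5d → #93

inc r5; adi r15, #93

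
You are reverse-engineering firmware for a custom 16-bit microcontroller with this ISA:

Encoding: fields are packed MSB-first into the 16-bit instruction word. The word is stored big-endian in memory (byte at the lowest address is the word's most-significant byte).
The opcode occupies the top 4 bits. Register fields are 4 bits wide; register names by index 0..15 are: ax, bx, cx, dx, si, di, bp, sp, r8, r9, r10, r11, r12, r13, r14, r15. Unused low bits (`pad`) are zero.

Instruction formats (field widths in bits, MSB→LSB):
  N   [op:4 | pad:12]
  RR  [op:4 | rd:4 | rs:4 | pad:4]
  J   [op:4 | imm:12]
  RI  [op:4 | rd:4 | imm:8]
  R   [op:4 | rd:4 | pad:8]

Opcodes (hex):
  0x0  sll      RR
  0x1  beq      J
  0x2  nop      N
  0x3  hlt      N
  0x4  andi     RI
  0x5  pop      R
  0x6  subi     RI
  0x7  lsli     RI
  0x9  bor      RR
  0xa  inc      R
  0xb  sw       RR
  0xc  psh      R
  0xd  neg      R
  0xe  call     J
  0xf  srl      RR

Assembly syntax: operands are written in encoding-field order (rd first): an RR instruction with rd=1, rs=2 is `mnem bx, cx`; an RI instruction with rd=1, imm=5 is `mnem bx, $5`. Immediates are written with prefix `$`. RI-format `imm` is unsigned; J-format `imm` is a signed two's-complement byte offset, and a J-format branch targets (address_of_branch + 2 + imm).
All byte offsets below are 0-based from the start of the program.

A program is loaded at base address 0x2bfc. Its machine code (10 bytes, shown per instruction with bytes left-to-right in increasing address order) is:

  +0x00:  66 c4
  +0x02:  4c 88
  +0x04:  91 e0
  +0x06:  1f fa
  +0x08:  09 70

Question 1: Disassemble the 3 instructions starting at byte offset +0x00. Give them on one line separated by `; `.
subi bp, $196; andi r12, $136; bor bx, r14

+0x00: 66 c4 ⇒ word 0x66c4 (big)
  op=0x66c4>>12=0x6 ⇒ subi (RI)
  rd@[11:8]=0x6 ⇒ bp
  imm@[7:0]=0xc4 ⇒ $196
+0x02: 4c 88 ⇒ word 0x4c88 (big)
  op=0x4c88>>12=0x4 ⇒ andi (RI)
  rd@[11:8]=0xc ⇒ r12
  imm@[7:0]=0x88 ⇒ $136
+0x04: 91 e0 ⇒ word 0x91e0 (big)
  op=0x91e0>>12=0x9 ⇒ bor (RR)
  rd@[11:8]=0x1 ⇒ bx
  rs@[7:4]=0xe ⇒ r14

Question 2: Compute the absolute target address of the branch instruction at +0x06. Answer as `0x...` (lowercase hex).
off 0x06: read 1f fa as big → 0x1ffa
  opcode bits[15:12]=0x1: beq/J
  [11:0] imm=4090 (s12→-6) = $-6
  target = base 0x2bfc + off 0x06 + 2 + imm -6 = 0x2bfe

0x2bfe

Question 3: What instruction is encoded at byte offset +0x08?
@+08  big-endian(09 70) = 0x0970
  op=0x0970>>12=0x0 ⇒ sll (RR)
  rd@[11:8]=0x9 ⇒ r9
  rs@[7:4]=0x7 ⇒ sp

sll r9, sp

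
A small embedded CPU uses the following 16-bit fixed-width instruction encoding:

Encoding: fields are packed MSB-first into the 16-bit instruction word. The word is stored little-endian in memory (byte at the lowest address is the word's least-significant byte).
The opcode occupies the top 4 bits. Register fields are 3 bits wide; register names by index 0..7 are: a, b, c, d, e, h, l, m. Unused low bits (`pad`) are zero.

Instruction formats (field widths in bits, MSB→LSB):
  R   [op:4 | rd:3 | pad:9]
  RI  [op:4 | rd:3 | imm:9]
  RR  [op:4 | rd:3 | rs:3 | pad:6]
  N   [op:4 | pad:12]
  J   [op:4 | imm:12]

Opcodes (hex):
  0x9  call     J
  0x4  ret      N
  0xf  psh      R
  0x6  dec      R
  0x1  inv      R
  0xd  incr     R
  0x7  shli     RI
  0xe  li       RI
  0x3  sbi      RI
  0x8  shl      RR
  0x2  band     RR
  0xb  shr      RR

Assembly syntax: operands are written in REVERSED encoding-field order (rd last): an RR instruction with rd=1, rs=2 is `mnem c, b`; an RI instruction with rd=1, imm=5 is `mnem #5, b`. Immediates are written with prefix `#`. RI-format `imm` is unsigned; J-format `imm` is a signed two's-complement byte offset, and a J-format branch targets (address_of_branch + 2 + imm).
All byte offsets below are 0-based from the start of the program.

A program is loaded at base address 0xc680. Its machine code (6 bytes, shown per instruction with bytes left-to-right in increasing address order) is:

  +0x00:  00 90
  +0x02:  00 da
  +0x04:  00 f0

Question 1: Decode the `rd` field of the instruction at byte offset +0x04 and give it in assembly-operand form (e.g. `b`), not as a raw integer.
off 0x04: read 00 f0 as little → 0xf000
  op=0xf000>>12=0xf ⇒ psh (R)
  [11:9] rd=0 = a

a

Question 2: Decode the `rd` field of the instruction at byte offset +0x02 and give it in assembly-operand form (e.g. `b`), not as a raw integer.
h

[02] 00 da → 0xda00
  opcode bits[15:12]=0xd: incr/R
  [11:9] rd=5 = h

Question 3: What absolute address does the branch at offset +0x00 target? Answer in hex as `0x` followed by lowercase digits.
0xc682

off 0x00: read 00 90 as little → 0x9000
  opcode bits[15:12]=0x9: call/J
  [11:0] imm=0 = #0
  target = base 0xc680 + off 0x00 + 2 + imm 0 = 0xc682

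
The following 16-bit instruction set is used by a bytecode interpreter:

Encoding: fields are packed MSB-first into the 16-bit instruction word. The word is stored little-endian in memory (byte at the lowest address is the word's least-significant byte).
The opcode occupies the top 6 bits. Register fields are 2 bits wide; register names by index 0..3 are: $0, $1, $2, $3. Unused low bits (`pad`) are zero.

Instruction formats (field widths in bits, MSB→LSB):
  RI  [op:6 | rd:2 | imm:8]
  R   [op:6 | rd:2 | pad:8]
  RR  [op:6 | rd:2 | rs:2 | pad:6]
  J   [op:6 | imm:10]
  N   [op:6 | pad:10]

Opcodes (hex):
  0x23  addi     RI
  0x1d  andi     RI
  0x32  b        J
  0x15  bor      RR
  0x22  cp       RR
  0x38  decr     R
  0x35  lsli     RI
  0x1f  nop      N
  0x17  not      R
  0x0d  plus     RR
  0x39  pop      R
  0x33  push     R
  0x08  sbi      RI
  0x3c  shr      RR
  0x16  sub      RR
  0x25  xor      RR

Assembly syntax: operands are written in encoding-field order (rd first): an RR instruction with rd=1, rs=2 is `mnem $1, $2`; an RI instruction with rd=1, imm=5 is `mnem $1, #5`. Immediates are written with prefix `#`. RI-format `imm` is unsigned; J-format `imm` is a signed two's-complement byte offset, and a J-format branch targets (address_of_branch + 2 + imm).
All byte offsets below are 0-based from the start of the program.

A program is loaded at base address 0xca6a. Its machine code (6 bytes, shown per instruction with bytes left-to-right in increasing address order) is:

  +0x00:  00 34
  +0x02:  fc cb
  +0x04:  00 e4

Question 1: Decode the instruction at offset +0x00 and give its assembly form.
plus $0, $0

@+00  little-endian(00 34) = 0x3400
  op=0x3400>>10=0xd ⇒ plus (RR)
  rd: (w>>8)&0x3=0x0 → $0
  rs: (w>>6)&0x3=0x0 → $0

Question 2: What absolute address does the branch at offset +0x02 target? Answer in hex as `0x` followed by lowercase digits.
off 0x02: read fc cb as little → 0xcbfc
  top 6b → 0x32 → b [J]
  [9:0] imm=1020 (s10→-4) = #-4
  target = base 0xca6a + off 0x02 + 2 + imm -4 = 0xca6a

0xca6a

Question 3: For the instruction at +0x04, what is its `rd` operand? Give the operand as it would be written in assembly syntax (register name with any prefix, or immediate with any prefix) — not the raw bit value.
[04] 00 e4 → 0xe400
  top 6b → 0x39 → pop [R]
  rd: (w>>8)&0x3=0x0 → $0

$0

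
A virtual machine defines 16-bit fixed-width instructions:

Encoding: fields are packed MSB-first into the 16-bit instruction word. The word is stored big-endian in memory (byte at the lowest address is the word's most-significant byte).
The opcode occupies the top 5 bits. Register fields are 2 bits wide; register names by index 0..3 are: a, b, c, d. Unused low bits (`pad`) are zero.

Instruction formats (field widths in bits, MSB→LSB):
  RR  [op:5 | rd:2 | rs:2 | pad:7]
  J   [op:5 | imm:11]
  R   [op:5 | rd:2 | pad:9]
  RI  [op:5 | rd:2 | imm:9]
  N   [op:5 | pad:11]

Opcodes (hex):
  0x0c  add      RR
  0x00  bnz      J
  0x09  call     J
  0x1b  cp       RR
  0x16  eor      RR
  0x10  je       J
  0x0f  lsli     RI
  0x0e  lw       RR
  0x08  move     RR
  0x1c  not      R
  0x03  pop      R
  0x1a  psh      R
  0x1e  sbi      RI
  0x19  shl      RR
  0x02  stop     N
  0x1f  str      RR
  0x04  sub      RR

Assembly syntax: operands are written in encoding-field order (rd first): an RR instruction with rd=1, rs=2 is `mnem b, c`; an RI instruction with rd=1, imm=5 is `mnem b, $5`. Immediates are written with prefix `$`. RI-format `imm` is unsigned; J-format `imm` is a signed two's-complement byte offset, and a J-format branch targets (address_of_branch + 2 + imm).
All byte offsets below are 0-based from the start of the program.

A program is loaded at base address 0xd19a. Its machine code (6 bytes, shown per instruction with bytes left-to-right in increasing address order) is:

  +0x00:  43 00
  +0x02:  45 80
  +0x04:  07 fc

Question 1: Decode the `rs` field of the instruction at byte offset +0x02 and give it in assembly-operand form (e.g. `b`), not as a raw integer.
d

[02] 45 80 → 0x4580
  top 5b → 0x8 → move [RR]
  [10:9] rd=2 = c
  [8:7] rs=3 = d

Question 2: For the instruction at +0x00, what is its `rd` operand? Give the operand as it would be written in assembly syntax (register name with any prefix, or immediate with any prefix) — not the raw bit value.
+0x00: 43 00 ⇒ word 0x4300 (big)
  op=0x4300>>11=0x8 ⇒ move (RR)
  rd: (w>>9)&0x3=0x1 → b
  rs: (w>>7)&0x3=0x2 → c

b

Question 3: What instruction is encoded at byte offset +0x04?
bnz $-4

[04] 07 fc → 0x07fc
  op=0x07fc>>11=0x0 ⇒ bnz (J)
  imm: (w>>0)&0x7ff=0x7fc (s11→-4) → $-4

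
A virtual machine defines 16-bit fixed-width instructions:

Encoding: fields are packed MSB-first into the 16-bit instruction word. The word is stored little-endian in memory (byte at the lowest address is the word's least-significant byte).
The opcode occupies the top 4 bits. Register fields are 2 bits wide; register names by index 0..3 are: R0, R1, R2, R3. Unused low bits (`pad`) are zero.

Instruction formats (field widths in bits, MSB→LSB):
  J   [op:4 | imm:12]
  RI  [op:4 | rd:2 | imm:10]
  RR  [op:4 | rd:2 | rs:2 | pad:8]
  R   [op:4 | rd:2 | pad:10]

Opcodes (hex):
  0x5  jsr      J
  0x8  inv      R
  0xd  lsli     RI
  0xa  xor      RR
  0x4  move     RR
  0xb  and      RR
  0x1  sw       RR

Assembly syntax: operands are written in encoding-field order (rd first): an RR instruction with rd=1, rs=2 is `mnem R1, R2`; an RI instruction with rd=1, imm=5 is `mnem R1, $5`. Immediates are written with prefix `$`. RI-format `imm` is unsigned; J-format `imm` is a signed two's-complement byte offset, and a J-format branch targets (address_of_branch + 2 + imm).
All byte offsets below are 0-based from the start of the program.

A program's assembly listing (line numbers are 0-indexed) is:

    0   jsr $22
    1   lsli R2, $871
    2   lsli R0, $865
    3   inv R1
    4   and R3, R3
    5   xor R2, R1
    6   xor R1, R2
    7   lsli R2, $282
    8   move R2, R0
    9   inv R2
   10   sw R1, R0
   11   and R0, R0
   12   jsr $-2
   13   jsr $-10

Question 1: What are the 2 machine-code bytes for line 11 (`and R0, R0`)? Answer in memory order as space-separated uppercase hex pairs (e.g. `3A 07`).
11. and fields op=0xb:4|rd=0:2|rs=0:2|pad=0:8 → word b000h → 00 b0

00 B0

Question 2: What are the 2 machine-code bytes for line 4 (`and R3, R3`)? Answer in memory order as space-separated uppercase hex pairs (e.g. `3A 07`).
line 4 (and): pack op=0xb:4|rd=3:2|rs=3:2|pad=0:8 = 0xbf00; little→ 00 bf

00 BF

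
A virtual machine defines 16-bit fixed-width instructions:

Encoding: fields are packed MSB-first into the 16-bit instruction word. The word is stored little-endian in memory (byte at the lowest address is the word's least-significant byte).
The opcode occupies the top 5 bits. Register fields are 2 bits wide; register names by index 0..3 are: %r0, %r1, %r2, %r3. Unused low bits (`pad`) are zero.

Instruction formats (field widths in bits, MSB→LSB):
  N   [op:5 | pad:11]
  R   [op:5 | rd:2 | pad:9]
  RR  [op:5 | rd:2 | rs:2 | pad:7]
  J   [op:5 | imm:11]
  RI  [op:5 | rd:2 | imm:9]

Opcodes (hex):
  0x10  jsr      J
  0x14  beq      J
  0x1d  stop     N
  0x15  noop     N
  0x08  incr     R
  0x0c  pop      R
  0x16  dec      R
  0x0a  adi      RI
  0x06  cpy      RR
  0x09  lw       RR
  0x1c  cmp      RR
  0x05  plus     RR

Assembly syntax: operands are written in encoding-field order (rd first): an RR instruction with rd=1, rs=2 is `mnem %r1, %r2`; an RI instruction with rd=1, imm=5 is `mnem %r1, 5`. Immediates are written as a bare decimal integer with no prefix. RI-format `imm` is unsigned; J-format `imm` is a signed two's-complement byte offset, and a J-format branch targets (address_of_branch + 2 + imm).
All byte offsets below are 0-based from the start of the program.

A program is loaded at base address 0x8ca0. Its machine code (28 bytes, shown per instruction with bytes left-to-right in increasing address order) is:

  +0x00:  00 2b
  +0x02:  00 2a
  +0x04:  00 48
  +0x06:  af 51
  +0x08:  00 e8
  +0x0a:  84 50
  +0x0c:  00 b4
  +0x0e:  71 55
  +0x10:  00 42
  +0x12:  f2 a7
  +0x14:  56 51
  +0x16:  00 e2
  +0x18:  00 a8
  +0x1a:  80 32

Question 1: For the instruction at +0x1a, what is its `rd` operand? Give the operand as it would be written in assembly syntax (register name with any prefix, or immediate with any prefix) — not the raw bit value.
off 0x1a: read 80 32 as little → 0x3280
  top 5b → 0x6 → cpy [RR]
  [10:9] rd=1 = %r1
  [8:7] rs=1 = %r1

%r1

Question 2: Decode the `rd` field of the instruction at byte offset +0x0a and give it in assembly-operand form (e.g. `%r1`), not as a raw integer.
%r0

off 0x0a: read 84 50 as little → 0x5084
  op=0x5084>>11=0xa ⇒ adi (RI)
  rd@[10:9]=0x0 ⇒ %r0
  imm@[8:0]=0x84 ⇒ 132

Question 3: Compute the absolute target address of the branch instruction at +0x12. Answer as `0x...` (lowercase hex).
0x8ca6

off 0x12: read f2 a7 as little → 0xa7f2
  top 5b → 0x14 → beq [J]
  imm@[10:0]=0x7f2 (s11→-14) ⇒ -14
  target = base 0x8ca0 + off 0x12 + 2 + imm -14 = 0x8ca6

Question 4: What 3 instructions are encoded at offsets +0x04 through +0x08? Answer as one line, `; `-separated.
+0x04: 00 48 ⇒ word 0x4800 (little)
  op=0x4800>>11=0x9 ⇒ lw (RR)
  rd: (w>>9)&0x3=0x0 → %r0
  rs: (w>>7)&0x3=0x0 → %r0
+0x06: af 51 ⇒ word 0x51af (little)
  op=0x51af>>11=0xa ⇒ adi (RI)
  rd: (w>>9)&0x3=0x0 → %r0
  imm: (w>>0)&0x1ff=0x1af → 431
+0x08: 00 e8 ⇒ word 0xe800 (little)
  op=0xe800>>11=0x1d ⇒ stop (N)

lw %r0, %r0; adi %r0, 431; stop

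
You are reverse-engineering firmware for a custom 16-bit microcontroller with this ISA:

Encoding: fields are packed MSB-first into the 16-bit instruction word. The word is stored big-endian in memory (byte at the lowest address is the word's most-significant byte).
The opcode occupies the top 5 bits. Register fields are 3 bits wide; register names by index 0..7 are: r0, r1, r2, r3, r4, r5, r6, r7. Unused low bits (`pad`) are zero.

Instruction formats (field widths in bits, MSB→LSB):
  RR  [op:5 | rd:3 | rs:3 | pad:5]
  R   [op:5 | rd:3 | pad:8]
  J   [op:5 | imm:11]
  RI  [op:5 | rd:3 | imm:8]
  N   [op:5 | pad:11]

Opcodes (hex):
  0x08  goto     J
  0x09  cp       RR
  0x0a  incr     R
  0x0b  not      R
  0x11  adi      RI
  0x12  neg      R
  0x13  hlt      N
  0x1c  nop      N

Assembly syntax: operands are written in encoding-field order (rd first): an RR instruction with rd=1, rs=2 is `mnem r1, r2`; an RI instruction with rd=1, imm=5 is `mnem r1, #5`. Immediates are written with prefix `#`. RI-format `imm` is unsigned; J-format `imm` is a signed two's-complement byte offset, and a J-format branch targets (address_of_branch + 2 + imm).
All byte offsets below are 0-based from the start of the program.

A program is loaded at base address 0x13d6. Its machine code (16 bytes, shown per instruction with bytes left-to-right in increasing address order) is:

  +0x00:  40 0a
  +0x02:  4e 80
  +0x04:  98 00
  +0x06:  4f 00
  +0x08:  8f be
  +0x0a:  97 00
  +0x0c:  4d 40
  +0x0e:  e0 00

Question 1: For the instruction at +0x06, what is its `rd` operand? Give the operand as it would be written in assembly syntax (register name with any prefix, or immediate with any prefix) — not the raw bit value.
[06] 4f 00 → 0x4f00
  op=0x4f00>>11=0x9 ⇒ cp (RR)
  rd@[10:8]=0x7 ⇒ r7
  rs@[7:5]=0x0 ⇒ r0

r7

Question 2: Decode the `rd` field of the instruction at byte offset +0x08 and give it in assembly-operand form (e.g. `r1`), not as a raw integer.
r7

+0x08: 8f be ⇒ word 0x8fbe (big)
  top 5b → 0x11 → adi [RI]
  rd@[10:8]=0x7 ⇒ r7
  imm@[7:0]=0xbe ⇒ #190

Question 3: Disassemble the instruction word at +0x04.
[04] 98 00 → 0x9800
  opcode bits[15:11]=0x13: hlt/N

hlt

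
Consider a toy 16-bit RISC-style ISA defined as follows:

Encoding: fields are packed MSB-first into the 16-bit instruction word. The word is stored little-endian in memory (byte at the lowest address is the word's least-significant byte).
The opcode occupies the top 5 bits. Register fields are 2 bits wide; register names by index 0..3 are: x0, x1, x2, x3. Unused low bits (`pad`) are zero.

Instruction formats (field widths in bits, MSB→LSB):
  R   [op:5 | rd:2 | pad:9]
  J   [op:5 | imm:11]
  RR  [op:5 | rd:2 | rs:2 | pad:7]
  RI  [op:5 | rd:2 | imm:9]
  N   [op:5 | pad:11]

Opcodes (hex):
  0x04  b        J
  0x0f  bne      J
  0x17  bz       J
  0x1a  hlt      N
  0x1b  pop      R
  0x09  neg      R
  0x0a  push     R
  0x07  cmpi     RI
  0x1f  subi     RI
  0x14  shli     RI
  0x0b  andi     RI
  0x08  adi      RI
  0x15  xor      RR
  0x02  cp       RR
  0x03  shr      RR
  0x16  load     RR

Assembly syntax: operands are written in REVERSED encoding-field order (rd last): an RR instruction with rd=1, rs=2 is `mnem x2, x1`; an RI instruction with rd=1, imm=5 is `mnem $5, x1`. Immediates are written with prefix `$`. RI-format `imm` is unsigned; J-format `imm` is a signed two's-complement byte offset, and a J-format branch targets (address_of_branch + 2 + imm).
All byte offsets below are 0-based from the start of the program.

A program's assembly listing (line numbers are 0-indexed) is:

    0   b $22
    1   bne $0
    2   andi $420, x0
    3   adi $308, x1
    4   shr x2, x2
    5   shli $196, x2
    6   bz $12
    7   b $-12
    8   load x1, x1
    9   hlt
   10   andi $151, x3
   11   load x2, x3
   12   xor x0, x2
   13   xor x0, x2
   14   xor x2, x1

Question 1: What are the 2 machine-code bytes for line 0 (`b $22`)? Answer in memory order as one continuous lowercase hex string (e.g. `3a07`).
L0: b op=0x4:5|imm=22:11 ⇒ 0x2016 ⇒ little 16 20

1620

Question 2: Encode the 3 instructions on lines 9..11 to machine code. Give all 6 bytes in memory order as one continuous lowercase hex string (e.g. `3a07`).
00d0975e00b7

line 9 (hlt): pack op=0x1a:5|pad=0:11 = 0xd000; little→ 00 d0
line 10 (andi): pack op=0xb:5|rd=3:2|imm=151:9 = 0x5e97; little→ 97 5e
line 11 (load): pack op=0x16:5|rd=3:2|rs=2:2|pad=0:7 = 0xb700; little→ 00 b7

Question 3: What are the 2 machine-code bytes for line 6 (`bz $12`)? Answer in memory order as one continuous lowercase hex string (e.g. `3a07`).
6. bz fields op=0x17:5|imm=12:11 → word b80ch → 0c b8

0cb8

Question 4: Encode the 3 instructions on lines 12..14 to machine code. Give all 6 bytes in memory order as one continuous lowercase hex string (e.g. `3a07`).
00ac00ac00ab

line 12 (xor): pack op=0x15:5|rd=2:2|rs=0:2|pad=0:7 = 0xac00; little→ 00 ac
line 13 (xor): pack op=0x15:5|rd=2:2|rs=0:2|pad=0:7 = 0xac00; little→ 00 ac
line 14 (xor): pack op=0x15:5|rd=1:2|rs=2:2|pad=0:7 = 0xab00; little→ 00 ab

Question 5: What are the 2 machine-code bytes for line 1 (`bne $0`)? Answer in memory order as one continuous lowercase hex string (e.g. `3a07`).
L1: bne op=0xf:5|imm=0:11 ⇒ 0x7800 ⇒ little 00 78

0078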